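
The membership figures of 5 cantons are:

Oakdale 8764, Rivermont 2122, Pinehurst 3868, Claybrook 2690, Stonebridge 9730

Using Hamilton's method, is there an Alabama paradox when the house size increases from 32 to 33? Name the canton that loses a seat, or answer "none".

Rivermont

At 32 seats: Oakdale 10, Rivermont 3, Pinehurst 5, Claybrook 3, Stonebridge 11.
At 33 seats: Oakdale 11, Rivermont 2, Pinehurst 5, Claybrook 3, Stonebridge 12.
Rivermont drops from 3 to 2.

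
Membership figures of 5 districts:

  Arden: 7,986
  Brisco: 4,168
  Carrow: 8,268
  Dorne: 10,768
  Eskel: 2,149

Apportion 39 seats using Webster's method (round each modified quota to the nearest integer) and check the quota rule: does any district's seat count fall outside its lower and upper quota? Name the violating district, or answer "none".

none

Standard quotas: Arden 9.342, Brisco 4.876, Carrow 9.672, Dorne 12.596, Eskel 2.514.
Webster allocation: Arden 9, Brisco 5, Carrow 10, Dorne 13, Eskel 2.
Every allocation lies between the lower and upper quota.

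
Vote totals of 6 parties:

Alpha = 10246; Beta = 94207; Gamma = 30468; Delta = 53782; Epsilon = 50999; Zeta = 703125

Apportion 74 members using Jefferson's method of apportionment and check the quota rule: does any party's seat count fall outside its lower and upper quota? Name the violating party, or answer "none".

Zeta

Standard quotas: Alpha 0.804, Beta 7.394, Gamma 2.391, Delta 4.221, Epsilon 4.003, Zeta 55.186.
Jefferson allocation: Alpha 0, Beta 7, Gamma 2, Delta 4, Epsilon 4, Zeta 57.
Zeta has quota 55.186 (lower 55, upper 56) but receives 57 — outside the quota interval.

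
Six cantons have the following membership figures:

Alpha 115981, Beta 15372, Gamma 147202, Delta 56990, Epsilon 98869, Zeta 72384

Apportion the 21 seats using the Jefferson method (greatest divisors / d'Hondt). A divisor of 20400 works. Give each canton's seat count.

With modified divisor 20400: modified quotas Alpha 5.685, Beta 0.754, Gamma 7.216, Delta 2.794, Epsilon 4.847, Zeta 3.548.
Rounding down: Alpha 5, Beta 0, Gamma 7, Delta 2, Epsilon 4, Zeta 3 (total 21).

Alpha 5, Beta 0, Gamma 7, Delta 2, Epsilon 4, Zeta 3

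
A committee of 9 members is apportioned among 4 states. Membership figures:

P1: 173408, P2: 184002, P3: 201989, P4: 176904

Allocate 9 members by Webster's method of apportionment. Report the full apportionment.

Standard divisor 736303/9 ≈ 81811.444; standard quotas: P1 2.120, P2 2.249, P3 2.469, P4 2.162.
Rounding to the nearest integer gives 2, 2, 2, 2 = 8 seats, so the divisor must be adjusted.
With modified divisor 77200: modified quotas P1 2.246, P2 2.383, P3 2.616, P4 2.292.
Rounding to the nearest integer: P1 2, P2 2, P3 3, P4 2 (total 9).

P1 2, P2 2, P3 3, P4 2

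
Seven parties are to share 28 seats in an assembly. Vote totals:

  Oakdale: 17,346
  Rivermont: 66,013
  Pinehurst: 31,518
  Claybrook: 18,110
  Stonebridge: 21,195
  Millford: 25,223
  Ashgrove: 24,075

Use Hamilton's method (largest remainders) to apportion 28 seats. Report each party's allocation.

Total 203480; standard divisor 203480/28 ≈ 7267.143.
Standard quotas: Oakdale 2.3869, Rivermont 9.0838, Pinehurst 4.3371, Claybrook 2.4920, Stonebridge 2.9166, Millford 3.4708, Ashgrove 3.3129.
Lower quotas: Oakdale 2, Rivermont 9, Pinehurst 4, Claybrook 2, Stonebridge 2, Millford 3, Ashgrove 3 (sum 25, leaving 3 seats).
Remainders in descending order: Stonebridge 0.9166, Claybrook 0.4920, Millford 0.4708, Oakdale 0.3869, Pinehurst 0.3371, Ashgrove 0.3129, Rivermont 0.0838.
Largest remainders: Stonebridge, Claybrook, Millford receive the extra seats.

Oakdale=2, Rivermont=9, Pinehurst=4, Claybrook=3, Stonebridge=3, Millford=4, Ashgrove=3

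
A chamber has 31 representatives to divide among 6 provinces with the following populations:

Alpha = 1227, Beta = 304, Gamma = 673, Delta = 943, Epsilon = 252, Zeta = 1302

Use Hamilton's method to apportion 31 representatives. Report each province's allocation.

Alpha=8, Beta=2, Gamma=4, Delta=6, Epsilon=2, Zeta=9

Standard divisor: 4701 ÷ 31 ≈ 151.645.
Standard quotas: Alpha 8.091, Beta 2.005, Gamma 4.438, Delta 6.218, Epsilon 1.662, Zeta 8.586.
Lower quotas: Alpha 8, Beta 2, Gamma 4, Delta 6, Epsilon 1, Zeta 8 (sum 29, leaving 2 seats).
Remainders in descending order: Epsilon 0.662, Zeta 0.586, Gamma 0.438, Delta 0.218, Alpha 0.091, Beta 0.005.
Largest remainders: Epsilon, Zeta receive the extra seats.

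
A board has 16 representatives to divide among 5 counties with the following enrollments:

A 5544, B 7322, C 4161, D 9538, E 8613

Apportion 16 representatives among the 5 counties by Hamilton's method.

The standard divisor is 35178/16 ≈ 2198.625.
Standard quotas: A 2.5216, B 3.3303, C 1.8925, D 4.3382, E 3.9174.
Lower quotas: A 2, B 3, C 1, D 4, E 3 (sum 13, leaving 3 seats).
Remainders in descending order: E 0.9174, C 0.8925, A 0.5216, D 0.3382, B 0.3303.
The surplus seats go to E, C, A.

A 3, B 3, C 2, D 4, E 4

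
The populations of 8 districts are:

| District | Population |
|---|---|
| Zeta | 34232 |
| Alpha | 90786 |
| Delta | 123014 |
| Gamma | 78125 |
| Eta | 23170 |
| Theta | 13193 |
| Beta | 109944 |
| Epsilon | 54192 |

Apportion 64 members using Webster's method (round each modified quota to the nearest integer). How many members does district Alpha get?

11

Standard divisor 526656/64 ≈ 8229; standard quotas: Zeta 4.160, Alpha 11.032, Delta 14.949, Gamma 9.494, Eta 2.816, Theta 1.603, Beta 13.361, Epsilon 6.585.
Rounding to the nearest integer gives Zeta 4, Alpha 11, Delta 15, Gamma 9, Eta 3, Theta 2, Beta 13, Epsilon 7 — total 64, matching the house size, so no adjustment is needed.
Alpha receives 11.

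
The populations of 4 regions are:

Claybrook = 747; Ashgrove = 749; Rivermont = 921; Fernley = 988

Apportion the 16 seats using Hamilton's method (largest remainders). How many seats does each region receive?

Claybrook=3; Ashgrove=4; Rivermont=4; Fernley=5

Standard divisor: 3405 ÷ 16 ≈ 212.812.
Standard quotas: Claybrook 3.510, Ashgrove 3.520, Rivermont 4.328, Fernley 4.643.
Lower quotas: Claybrook 3, Ashgrove 3, Rivermont 4, Fernley 4 (sum 14, leaving 2 seats).
Remainders in descending order: Fernley 0.643, Ashgrove 0.520, Claybrook 0.510, Rivermont 0.328.
Largest remainders: Fernley, Ashgrove receive the extra seats.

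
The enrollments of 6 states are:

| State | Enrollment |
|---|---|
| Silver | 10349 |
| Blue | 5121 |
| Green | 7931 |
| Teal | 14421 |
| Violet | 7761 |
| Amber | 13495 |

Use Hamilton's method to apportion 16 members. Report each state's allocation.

Silver 3, Blue 1, Green 2, Teal 4, Violet 2, Amber 4

The standard divisor is 59078/16 ≈ 3692.375.
Standard quotas: Silver 2.8028, Blue 1.3869, Green 2.1479, Teal 3.9056, Violet 2.1019, Amber 3.6548.
Lower quotas: Silver 2, Blue 1, Green 2, Teal 3, Violet 2, Amber 3 (sum 13, leaving 3 seats).
Remainders in descending order: Teal 0.9056, Silver 0.8028, Amber 0.6548, Blue 0.3869, Green 0.1479, Violet 0.1019.
The surplus seats go to Teal, Silver, Amber.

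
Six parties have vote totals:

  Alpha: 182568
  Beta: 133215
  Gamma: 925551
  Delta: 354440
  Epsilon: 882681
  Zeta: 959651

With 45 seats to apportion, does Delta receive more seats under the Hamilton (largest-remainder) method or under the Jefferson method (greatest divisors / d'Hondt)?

Hamilton

Hamilton: Alpha 2, Beta 2, Gamma 12, Delta 5, Epsilon 11, Zeta 13.
Jefferson: Alpha 2, Beta 1, Gamma 13, Delta 4, Epsilon 12, Zeta 13.
Delta gets 5 under Hamilton and 4 under Jefferson.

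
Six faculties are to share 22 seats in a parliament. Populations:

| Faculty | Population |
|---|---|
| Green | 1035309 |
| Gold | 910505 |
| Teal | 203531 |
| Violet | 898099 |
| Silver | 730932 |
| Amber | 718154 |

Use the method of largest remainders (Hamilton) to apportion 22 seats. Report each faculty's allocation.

Standard divisor: 4496530 ÷ 22 ≈ 204387.727.
Standard quotas: Green 5.0654, Gold 4.4548, Teal 0.9958, Violet 4.3941, Silver 3.5762, Amber 3.5137.
Lower quotas: Green 5, Gold 4, Teal 0, Violet 4, Silver 3, Amber 3 (sum 19, leaving 3 seats).
Remainders in descending order: Teal 0.9958, Silver 0.5762, Amber 0.5137, Gold 0.4548, Violet 0.3941, Green 0.0654.
The surplus seats go to Teal, Silver, Amber.

Green 5; Gold 4; Teal 1; Violet 4; Silver 4; Amber 4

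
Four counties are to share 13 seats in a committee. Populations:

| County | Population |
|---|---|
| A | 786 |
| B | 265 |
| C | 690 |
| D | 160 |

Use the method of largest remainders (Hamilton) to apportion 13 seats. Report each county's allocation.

A=5, B=2, C=5, D=1

Standard divisor: 1901 ÷ 13 ≈ 146.231.
Standard quotas: A 5.375, B 1.812, C 4.719, D 1.094.
Lower quotas: A 5, B 1, C 4, D 1 (sum 11, leaving 2 seats).
Remainders in descending order: B 0.812, C 0.719, A 0.375, D 0.094.
Largest remainders: B, C receive the extra seats.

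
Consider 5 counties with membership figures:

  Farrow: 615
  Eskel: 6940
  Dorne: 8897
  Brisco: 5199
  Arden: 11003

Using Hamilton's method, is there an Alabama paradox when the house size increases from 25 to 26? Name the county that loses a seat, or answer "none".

Farrow

At 25 seats: Farrow 1, Eskel 5, Dorne 7, Brisco 4, Arden 8.
At 26 seats: Farrow 0, Eskel 6, Dorne 7, Brisco 4, Arden 9.
Farrow drops from 1 to 0.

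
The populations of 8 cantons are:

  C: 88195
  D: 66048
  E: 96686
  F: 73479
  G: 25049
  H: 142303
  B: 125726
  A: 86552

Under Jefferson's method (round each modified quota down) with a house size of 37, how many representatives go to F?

Standard divisor 704038/37 ≈ 19028.054; standard quotas: C 4.635, D 3.471, E 5.081, F 3.862, G 1.316, H 7.479, B 6.607, A 4.549.
Rounding down gives 4, 3, 5, 3, 1, 7, 6, 4 = 33 seats, so the divisor must be adjusted.
With modified divisor 17500: modified quotas C 5.040, D 3.774, E 5.525, F 4.199, G 1.431, H 8.132, B 7.184, A 4.946.
Rounding down: C 5, D 3, E 5, F 4, G 1, H 8, B 7, A 4 (total 37).
F receives 4.

4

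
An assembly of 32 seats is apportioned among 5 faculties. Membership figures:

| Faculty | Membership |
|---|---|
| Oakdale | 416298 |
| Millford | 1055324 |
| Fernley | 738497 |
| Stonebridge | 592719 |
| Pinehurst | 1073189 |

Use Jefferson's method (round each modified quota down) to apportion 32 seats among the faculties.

Standard divisor 3876027/32 ≈ 121125.844; standard quotas: Oakdale 3.437, Millford 8.713, Fernley 6.097, Stonebridge 4.893, Pinehurst 8.860.
Rounding down gives 3, 8, 6, 4, 8 = 29 seats, so the divisor must be adjusted.
With modified divisor 112300: modified quotas Oakdale 3.707, Millford 9.397, Fernley 6.576, Stonebridge 5.278, Pinehurst 9.556.
Rounding down: Oakdale 3, Millford 9, Fernley 6, Stonebridge 5, Pinehurst 9 (total 32).

Oakdale=3; Millford=9; Fernley=6; Stonebridge=5; Pinehurst=9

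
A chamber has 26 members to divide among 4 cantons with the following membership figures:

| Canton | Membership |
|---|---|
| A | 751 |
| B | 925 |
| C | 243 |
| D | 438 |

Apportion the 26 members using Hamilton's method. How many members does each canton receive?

Standard divisor: 2357 ÷ 26 ≈ 90.654.
Standard quotas: A 8.284, B 10.204, C 2.681, D 4.832.
Lower quotas: A 8, B 10, C 2, D 4 (sum 24, leaving 2 seats).
Remainders in descending order: D 0.832, C 0.681, A 0.284, B 0.204.
Largest remainders: D, C receive the extra seats.

A 8, B 10, C 3, D 5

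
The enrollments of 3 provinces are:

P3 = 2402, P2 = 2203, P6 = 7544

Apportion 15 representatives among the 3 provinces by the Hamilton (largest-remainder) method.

Standard divisor: 12149 ÷ 15 ≈ 809.933.
Standard quotas: P3 2.9657, P2 2.7200, P6 9.3143.
Lower quotas: P3 2, P2 2, P6 9 (sum 13, leaving 2 seats).
Remainders in descending order: P3 0.9657, P2 0.7200, P6 0.3143.
The surplus seats go to P3, P2.

P3 3, P2 3, P6 9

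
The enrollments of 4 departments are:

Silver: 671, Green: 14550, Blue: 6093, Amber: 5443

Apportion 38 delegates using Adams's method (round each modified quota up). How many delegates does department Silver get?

1

Standard divisor 26757/38 ≈ 704.132; standard quotas: Silver 0.953, Green 20.664, Blue 8.653, Amber 7.730.
Rounding up gives 1, 21, 9, 8 = 39 seats, so the divisor must be adjusted.
With modified divisor 740: modified quotas Silver 0.907, Green 19.662, Blue 8.234, Amber 7.355.
Rounding up: Silver 1, Green 20, Blue 9, Amber 8 (total 38).
Silver receives 1.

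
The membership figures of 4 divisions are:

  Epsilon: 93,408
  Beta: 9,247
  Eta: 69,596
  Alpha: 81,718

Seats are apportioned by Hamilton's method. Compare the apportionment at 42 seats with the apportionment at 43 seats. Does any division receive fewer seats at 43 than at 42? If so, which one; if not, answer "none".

At 42 seats: Epsilon 15, Beta 2, Eta 11, Alpha 14.
At 43 seats: Epsilon 16, Beta 1, Eta 12, Alpha 14.
Beta drops from 2 to 1.

Beta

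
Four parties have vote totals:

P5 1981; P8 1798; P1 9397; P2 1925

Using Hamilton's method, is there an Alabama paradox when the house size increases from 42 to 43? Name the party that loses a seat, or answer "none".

At 42 seats: P5 6, P8 5, P1 26, P2 5.
At 43 seats: P5 6, P8 5, P1 27, P2 5.
No party's allocation decreased.

none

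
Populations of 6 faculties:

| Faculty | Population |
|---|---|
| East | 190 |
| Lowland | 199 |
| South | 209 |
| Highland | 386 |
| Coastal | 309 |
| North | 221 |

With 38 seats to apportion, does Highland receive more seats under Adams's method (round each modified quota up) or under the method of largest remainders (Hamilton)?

Hamilton

Adams: East 5, Lowland 5, South 5, Highland 9, Coastal 8, North 6.
Hamilton: East 5, Lowland 5, South 5, Highland 10, Coastal 8, North 5.
Highland gets 9 under Adams and 10 under Hamilton.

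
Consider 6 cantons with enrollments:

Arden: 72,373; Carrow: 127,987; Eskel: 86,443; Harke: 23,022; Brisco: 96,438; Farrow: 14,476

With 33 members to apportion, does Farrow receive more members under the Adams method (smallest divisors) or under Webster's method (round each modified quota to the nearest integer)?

Adams

Adams: Arden 6, Carrow 9, Eskel 7, Harke 2, Brisco 7, Farrow 2.
Webster: Arden 6, Carrow 10, Eskel 7, Harke 2, Brisco 7, Farrow 1.
Farrow gets 2 under Adams and 1 under Webster.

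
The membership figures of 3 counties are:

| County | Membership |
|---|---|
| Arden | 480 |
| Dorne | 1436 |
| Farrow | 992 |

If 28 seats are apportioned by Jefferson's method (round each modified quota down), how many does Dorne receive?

Standard divisor 2908/28 ≈ 103.857; standard quotas: Arden 4.622, Dorne 13.827, Farrow 9.552.
Rounding down gives 4, 13, 9 = 26 seats, so the divisor must be adjusted.
With modified divisor 98: modified quotas Arden 4.898, Dorne 14.653, Farrow 10.122.
Rounding down: Arden 4, Dorne 14, Farrow 10 (total 28).
Dorne receives 14.

14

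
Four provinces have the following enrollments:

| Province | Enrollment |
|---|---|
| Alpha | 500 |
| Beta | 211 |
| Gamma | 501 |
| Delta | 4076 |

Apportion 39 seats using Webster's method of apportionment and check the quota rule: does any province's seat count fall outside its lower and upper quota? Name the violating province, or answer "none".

Standard quotas: Alpha 3.688, Beta 1.556, Gamma 3.695, Delta 30.061.
Webster allocation: Alpha 4, Beta 2, Gamma 4, Delta 29.
Delta has quota 30.061 (lower 30, upper 31) but receives 29 — outside the quota interval.

Delta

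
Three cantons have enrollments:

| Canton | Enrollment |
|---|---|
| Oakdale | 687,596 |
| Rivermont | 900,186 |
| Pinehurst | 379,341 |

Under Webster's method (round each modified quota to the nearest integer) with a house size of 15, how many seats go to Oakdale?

5

Standard divisor 1967123/15 ≈ 131141.533; standard quotas: Oakdale 5.243, Rivermont 6.864, Pinehurst 2.893.
Rounding to the nearest integer gives Oakdale 5, Rivermont 7, Pinehurst 3 — total 15, matching the house size, so no adjustment is needed.
Oakdale receives 5.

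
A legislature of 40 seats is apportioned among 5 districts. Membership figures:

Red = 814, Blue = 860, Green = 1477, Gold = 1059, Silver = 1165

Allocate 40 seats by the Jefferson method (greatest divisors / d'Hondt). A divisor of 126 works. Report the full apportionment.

With modified divisor 126: modified quotas Red 6.460, Blue 6.825, Green 11.722, Gold 8.405, Silver 9.246.
Rounding down: Red 6, Blue 6, Green 11, Gold 8, Silver 9 (total 40).

Red=6; Blue=6; Green=11; Gold=8; Silver=9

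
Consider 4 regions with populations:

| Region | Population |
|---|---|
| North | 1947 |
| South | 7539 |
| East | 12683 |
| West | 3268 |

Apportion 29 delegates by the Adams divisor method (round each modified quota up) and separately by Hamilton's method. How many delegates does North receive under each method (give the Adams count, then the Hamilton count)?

3 and 2

Adams: North 3, South 8, East 14, West 4.
Hamilton: North 2, South 9, East 14, West 4.
North gets 3 under Adams and 2 under Hamilton.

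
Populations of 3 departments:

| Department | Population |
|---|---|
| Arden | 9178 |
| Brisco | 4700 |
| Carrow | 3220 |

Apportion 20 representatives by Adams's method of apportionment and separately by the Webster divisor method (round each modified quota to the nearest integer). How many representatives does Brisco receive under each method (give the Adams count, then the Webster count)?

6 and 5

Adams: Arden 10, Brisco 6, Carrow 4.
Webster: Arden 11, Brisco 5, Carrow 4.
Brisco gets 6 under Adams and 5 under Webster.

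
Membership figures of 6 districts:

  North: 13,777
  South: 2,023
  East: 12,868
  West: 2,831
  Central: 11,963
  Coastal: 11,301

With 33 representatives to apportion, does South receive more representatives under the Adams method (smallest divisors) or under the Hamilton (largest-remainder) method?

Adams

Adams: North 8, South 2, East 7, West 2, Central 7, Coastal 7.
Hamilton: North 8, South 1, East 8, West 2, Central 7, Coastal 7.
South gets 2 under Adams and 1 under Hamilton.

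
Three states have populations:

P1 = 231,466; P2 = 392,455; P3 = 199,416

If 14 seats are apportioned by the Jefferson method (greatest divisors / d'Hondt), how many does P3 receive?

Standard divisor 823337/14 ≈ 58809.786; standard quotas: P1 3.936, P2 6.673, P3 3.391.
Rounding down gives 3, 6, 3 = 12 seats, so the divisor must be adjusted.
With modified divisor 53000: modified quotas P1 4.367, P2 7.405, P3 3.763.
Rounding down: P1 4, P2 7, P3 3 (total 14).
P3 receives 3.

3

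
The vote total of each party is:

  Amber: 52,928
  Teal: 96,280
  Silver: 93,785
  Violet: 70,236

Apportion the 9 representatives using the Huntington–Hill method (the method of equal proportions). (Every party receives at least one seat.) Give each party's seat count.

Amber 1, Teal 3, Silver 3, Violet 2

With divisor 37857: modified quotas Amber 1.398, Teal 2.543, Silver 2.477, Violet 1.855.
Geometric-mean thresholds: Amber √(1·2)=1.414, Teal √(2·3)=2.449, Silver √(2·3)=2.449, Violet √(1·2)=1.414.
Each quota rounded against its threshold gives Amber 1, Teal 3, Silver 3, Violet 2 (total 9).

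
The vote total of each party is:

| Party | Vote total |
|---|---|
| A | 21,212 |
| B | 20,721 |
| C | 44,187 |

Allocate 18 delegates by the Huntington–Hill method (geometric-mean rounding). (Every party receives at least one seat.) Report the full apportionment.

A 5, B 4, C 9

With divisor 4700: modified quotas A 4.513, B 4.409, C 9.401.
Geometric-mean thresholds: A √(4·5)=4.472, B √(4·5)=4.472, C √(9·10)=9.487.
Each quota rounded against its threshold gives A 5, B 4, C 9 (total 18).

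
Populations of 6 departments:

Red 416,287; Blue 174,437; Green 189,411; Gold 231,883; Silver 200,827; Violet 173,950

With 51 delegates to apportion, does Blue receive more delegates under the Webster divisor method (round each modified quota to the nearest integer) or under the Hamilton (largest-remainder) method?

Webster: Red 16, Blue 6, Green 7, Gold 9, Silver 7, Violet 6.
Hamilton: Red 15, Blue 7, Green 7, Gold 9, Silver 7, Violet 6.
Blue gets 6 under Webster and 7 under Hamilton.

Hamilton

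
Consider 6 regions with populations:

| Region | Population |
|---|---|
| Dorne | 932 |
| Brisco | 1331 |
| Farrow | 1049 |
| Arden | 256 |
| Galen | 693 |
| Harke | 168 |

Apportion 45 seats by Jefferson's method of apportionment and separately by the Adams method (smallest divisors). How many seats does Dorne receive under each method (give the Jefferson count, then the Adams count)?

10 and 9

Jefferson: Dorne 10, Brisco 14, Farrow 11, Arden 2, Galen 7, Harke 1.
Adams: Dorne 9, Brisco 13, Farrow 11, Arden 3, Galen 7, Harke 2.
Dorne gets 10 under Jefferson and 9 under Adams.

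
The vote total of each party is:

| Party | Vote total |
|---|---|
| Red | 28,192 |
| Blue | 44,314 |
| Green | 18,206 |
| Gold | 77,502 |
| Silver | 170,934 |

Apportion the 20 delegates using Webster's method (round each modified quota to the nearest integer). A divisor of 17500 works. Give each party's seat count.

Red: 2, Blue: 3, Green: 1, Gold: 4, Silver: 10

With modified divisor 17500: modified quotas Red 1.611, Blue 2.532, Green 1.040, Gold 4.429, Silver 9.768.
Rounding to the nearest integer: Red 2, Blue 3, Green 1, Gold 4, Silver 10 (total 20).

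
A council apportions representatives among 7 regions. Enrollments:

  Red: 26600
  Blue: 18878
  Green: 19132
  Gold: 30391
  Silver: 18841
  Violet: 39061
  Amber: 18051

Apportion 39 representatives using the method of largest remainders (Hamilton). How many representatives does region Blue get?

Standard divisor: 170954 ÷ 39 ≈ 4383.436.
Standard quotas: Red 6.0683, Blue 4.3067, Green 4.3646, Gold 6.9331, Silver 4.2982, Violet 8.9110, Amber 4.1180.
Lower quotas: Red 6, Blue 4, Green 4, Gold 6, Silver 4, Violet 8, Amber 4 (sum 36, leaving 3 seats).
Remainders in descending order: Gold 0.9331, Violet 0.9110, Green 0.3646, Blue 0.3067, Silver 0.2982, Amber 0.1180, Red 0.0683.
Largest remainders: Gold, Violet, Green receive the extra seats.
Blue receives 4.

4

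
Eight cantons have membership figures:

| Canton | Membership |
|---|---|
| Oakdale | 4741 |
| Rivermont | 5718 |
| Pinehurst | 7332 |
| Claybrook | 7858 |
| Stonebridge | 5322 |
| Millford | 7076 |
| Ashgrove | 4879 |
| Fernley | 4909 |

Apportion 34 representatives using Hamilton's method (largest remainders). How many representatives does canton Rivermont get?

Total 47835; standard divisor 47835/34 ≈ 1406.912.
Standard quotas: Oakdale 3.3698, Rivermont 4.0642, Pinehurst 5.2114, Claybrook 5.5853, Stonebridge 3.7828, Millford 5.0295, Ashgrove 3.4679, Fernley 3.4892.
Lower quotas: Oakdale 3, Rivermont 4, Pinehurst 5, Claybrook 5, Stonebridge 3, Millford 5, Ashgrove 3, Fernley 3 (sum 31, leaving 3 seats).
Remainders in descending order: Stonebridge 0.7828, Claybrook 0.5853, Fernley 0.4892, Ashgrove 0.4679, Oakdale 0.3698, Pinehurst 0.2114, Rivermont 0.0642, Millford 0.0295.
Largest remainders: Stonebridge, Claybrook, Fernley receive the extra seats.
Rivermont receives 4.

4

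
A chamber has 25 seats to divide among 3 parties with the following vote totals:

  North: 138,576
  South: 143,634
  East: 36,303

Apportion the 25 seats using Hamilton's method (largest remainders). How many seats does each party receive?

North 11; South 11; East 3

Standard divisor: 318513 ÷ 25 ≈ 12740.52.
Standard quotas: North 10.8768, South 11.2738, East 2.8494.
Lower quotas: North 10, South 11, East 2 (sum 23, leaving 2 seats).
Remainders in descending order: North 0.8768, East 0.8494, South 0.2738.
The surplus seats go to North, East.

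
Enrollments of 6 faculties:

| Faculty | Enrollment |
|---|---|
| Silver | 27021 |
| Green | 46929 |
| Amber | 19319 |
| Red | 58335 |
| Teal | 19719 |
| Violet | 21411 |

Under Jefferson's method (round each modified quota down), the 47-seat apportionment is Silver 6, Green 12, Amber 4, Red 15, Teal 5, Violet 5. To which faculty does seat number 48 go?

Priority for the next seat is population ÷ (current seats + 1).
Priorities: Silver 3860.143, Green 3609.923, Amber 3863.800, Red 3645.938, Teal 3286.500, Violet 3568.500.
Highest priority: Amber.

Amber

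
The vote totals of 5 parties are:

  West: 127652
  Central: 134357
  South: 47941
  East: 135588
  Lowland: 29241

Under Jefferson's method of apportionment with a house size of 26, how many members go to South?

2

Standard divisor 474779/26 ≈ 18260.731; standard quotas: West 6.991, Central 7.358, South 2.625, East 7.425, Lowland 1.601.
Rounding down gives 6, 7, 2, 7, 1 = 23 seats, so the divisor must be adjusted.
With modified divisor 16400: modified quotas West 7.784, Central 8.193, South 2.923, East 8.268, Lowland 1.783.
Rounding down: West 7, Central 8, South 2, East 8, Lowland 1 (total 26).
South receives 2.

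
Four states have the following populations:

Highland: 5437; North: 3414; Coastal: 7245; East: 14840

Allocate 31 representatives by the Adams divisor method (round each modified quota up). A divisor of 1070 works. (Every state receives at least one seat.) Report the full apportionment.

With modified divisor 1070: modified quotas Highland 5.081, North 3.191, Coastal 6.771, East 13.869.
Rounding up: Highland 6, North 4, Coastal 7, East 14 (total 31).

Highland: 6, North: 4, Coastal: 7, East: 14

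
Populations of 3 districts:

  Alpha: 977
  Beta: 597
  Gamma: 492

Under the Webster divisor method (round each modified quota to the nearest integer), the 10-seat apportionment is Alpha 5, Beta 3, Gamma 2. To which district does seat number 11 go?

Priority for the next seat is population ÷ (current seats + 0.5).
Priorities: Alpha 177.636, Beta 170.571, Gamma 196.800.
Highest priority: Gamma.

Gamma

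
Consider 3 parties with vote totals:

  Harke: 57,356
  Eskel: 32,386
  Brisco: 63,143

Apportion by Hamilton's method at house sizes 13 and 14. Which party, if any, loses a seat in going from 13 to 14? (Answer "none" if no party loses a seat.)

none

At 13 seats: Harke 5, Eskel 3, Brisco 5.
At 14 seats: Harke 5, Eskel 3, Brisco 6.
No party's allocation decreased.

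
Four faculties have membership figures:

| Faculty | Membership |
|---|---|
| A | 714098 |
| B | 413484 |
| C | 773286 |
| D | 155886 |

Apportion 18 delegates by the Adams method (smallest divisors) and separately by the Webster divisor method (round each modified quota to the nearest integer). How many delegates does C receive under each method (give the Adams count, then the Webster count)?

Adams: A 6, B 4, C 6, D 2.
Webster: A 6, B 4, C 7, D 1.
C gets 6 under Adams and 7 under Webster.

6 and 7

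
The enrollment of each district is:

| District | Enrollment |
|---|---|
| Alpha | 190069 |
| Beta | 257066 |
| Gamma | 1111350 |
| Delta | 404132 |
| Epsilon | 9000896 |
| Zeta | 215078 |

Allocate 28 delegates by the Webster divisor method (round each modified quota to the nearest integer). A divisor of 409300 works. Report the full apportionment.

With modified divisor 409300: modified quotas Alpha 0.464, Beta 0.628, Gamma 2.715, Delta 0.987, Epsilon 21.991, Zeta 0.525.
Rounding to the nearest integer: Alpha 0, Beta 1, Gamma 3, Delta 1, Epsilon 22, Zeta 1 (total 28).

Alpha 0; Beta 1; Gamma 3; Delta 1; Epsilon 22; Zeta 1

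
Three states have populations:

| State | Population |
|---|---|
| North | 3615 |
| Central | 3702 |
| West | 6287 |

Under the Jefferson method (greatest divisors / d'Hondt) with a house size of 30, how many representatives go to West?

14

Standard divisor 13604/30 ≈ 453.467; standard quotas: North 7.972, Central 8.164, West 13.864.
Rounding down gives 7, 8, 13 = 28 seats, so the divisor must be adjusted.
With modified divisor 430: modified quotas North 8.407, Central 8.609, West 14.621.
Rounding down: North 8, Central 8, West 14 (total 30).
West receives 14.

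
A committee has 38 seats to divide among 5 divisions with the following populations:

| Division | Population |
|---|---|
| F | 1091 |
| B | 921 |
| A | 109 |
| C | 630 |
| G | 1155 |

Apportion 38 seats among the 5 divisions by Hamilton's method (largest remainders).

The standard divisor is 3906/38 ≈ 102.789.
Standard quotas: F 10.614, B 8.960, A 1.060, C 6.129, G 11.237.
Lower quotas: F 10, B 8, A 1, C 6, G 11 (sum 36, leaving 2 seats).
Remainders in descending order: B 0.960, F 0.614, G 0.237, C 0.129, A 0.060.
Largest remainders: B, F receive the extra seats.

F 11, B 9, A 1, C 6, G 11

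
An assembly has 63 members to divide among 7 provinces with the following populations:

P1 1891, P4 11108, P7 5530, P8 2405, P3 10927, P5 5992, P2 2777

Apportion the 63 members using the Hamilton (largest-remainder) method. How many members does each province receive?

Total 40630; standard divisor 40630/63 ≈ 644.921.
Standard quotas: P1 2.9321, P4 17.2238, P7 8.5747, P8 3.7291, P3 16.9432, P5 9.2911, P2 4.3060.
Lower quotas: P1 2, P4 17, P7 8, P8 3, P3 16, P5 9, P2 4 (sum 59, leaving 4 seats).
Remainders in descending order: P3 0.9432, P1 0.9321, P8 0.7291, P7 0.5747, P2 0.3060, P5 0.2911, P4 0.2238.
Largest remainders: P3, P1, P8, P7 receive the extra seats.

P1: 3; P4: 17; P7: 9; P8: 4; P3: 17; P5: 9; P2: 4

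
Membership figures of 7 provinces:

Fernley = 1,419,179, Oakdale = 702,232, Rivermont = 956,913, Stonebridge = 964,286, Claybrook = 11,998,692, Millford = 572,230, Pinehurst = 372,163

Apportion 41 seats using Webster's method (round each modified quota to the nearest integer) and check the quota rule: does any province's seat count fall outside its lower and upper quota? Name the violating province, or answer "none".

Standard quotas: Fernley 3.426, Oakdale 1.695, Rivermont 2.310, Stonebridge 2.328, Claybrook 28.962, Millford 1.381, Pinehurst 0.898.
Webster allocation: Fernley 3, Oakdale 2, Rivermont 2, Stonebridge 2, Claybrook 30, Millford 1, Pinehurst 1.
Claybrook has quota 28.962 (lower 28, upper 29) but receives 30 — outside the quota interval.

Claybrook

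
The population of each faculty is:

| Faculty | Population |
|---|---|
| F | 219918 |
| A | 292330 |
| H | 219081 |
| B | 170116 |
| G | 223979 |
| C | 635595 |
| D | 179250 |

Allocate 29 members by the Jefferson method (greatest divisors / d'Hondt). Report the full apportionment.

Standard divisor 1940269/29 ≈ 66905.828; standard quotas: F 3.287, A 4.369, H 3.274, B 2.543, G 3.348, C 9.500, D 2.679.
Rounding down gives 3, 4, 3, 2, 3, 9, 2 = 26 seats, so the divisor must be adjusted.
With modified divisor 58100: modified quotas F 3.785, A 5.031, H 3.771, B 2.928, G 3.855, C 10.940, D 3.085.
Rounding down: F 3, A 5, H 3, B 2, G 3, C 10, D 3 (total 29).

F 3, A 5, H 3, B 2, G 3, C 10, D 3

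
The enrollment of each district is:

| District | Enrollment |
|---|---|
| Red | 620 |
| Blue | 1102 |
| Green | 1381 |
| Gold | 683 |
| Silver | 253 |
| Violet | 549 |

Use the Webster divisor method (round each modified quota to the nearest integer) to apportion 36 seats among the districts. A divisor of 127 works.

With modified divisor 127: modified quotas Red 4.882, Blue 8.677, Green 10.874, Gold 5.378, Silver 1.992, Violet 4.323.
Rounding to the nearest integer: Red 5, Blue 9, Green 11, Gold 5, Silver 2, Violet 4 (total 36).

Red=5; Blue=9; Green=11; Gold=5; Silver=2; Violet=4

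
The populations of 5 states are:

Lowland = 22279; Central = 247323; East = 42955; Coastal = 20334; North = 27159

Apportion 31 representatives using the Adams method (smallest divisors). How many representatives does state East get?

4

Standard divisor 360050/31 ≈ 11614.516; standard quotas: Lowland 1.918, Central 21.294, East 3.698, Coastal 1.751, North 2.338.
Rounding up gives 2, 22, 4, 2, 3 = 33 seats, so the divisor must be adjusted.
With modified divisor 12700: modified quotas Lowland 1.754, Central 19.474, East 3.382, Coastal 1.601, North 2.139.
Rounding up: Lowland 2, Central 20, East 4, Coastal 2, North 3 (total 31).
East receives 4.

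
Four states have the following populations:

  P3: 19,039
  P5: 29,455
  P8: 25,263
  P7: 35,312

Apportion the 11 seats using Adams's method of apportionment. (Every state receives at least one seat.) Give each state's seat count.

Standard divisor 109069/11 ≈ 9915.364; standard quotas: P3 1.920, P5 2.971, P8 2.548, P7 3.561.
Rounding up gives 2, 3, 3, 4 = 12 seats, so the divisor must be adjusted.
With modified divisor 12200: modified quotas P3 1.561, P5 2.414, P8 2.071, P7 2.894.
Rounding up: P3 2, P5 3, P8 3, P7 3 (total 11).

P3 2, P5 3, P8 3, P7 3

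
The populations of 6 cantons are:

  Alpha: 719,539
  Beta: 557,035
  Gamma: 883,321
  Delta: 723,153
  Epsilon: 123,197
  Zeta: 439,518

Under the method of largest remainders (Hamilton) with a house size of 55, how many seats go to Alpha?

11

Standard divisor: 3445763 ÷ 55 ≈ 62650.236.
Standard quotas: Alpha 11.4850, Beta 8.8912, Gamma 14.0992, Delta 11.5427, Epsilon 1.9664, Zeta 7.0154.
Lower quotas: Alpha 11, Beta 8, Gamma 14, Delta 11, Epsilon 1, Zeta 7 (sum 52, leaving 3 seats).
Remainders in descending order: Epsilon 0.9664, Beta 0.8912, Delta 0.5427, Alpha 0.4850, Gamma 0.0992, Zeta 0.0154.
Largest remainders: Epsilon, Beta, Delta receive the extra seats.
Alpha receives 11.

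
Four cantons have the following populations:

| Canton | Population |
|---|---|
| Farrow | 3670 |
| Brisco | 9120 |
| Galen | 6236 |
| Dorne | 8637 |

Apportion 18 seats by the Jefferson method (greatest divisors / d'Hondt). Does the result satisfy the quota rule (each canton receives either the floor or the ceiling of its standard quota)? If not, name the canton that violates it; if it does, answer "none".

none

Standard quotas: Farrow 2.388, Brisco 5.934, Galen 4.058, Dorne 5.620.
Jefferson allocation: Farrow 2, Brisco 6, Galen 4, Dorne 6.
Every allocation lies between the lower and upper quota.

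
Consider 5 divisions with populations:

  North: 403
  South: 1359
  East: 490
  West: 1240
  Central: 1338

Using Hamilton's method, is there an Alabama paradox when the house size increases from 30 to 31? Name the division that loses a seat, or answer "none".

At 30 seats: North 3, South 8, East 3, West 8, Central 8.
At 31 seats: North 2, South 9, East 3, West 8, Central 9.
North drops from 3 to 2.

North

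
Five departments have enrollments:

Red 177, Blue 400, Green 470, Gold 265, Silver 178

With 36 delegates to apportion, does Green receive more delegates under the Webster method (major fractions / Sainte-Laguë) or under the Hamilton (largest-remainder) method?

Webster: Red 4, Blue 10, Green 12, Gold 6, Silver 4.
Hamilton: Red 4, Blue 10, Green 11, Gold 7, Silver 4.
Green gets 12 under Webster and 11 under Hamilton.

Webster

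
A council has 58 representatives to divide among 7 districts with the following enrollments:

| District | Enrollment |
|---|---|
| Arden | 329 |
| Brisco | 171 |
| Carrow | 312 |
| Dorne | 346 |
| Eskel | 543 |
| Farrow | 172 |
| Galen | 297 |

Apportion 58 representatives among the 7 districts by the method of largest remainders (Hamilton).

Total 2170; standard divisor 2170/58 ≈ 37.414.
Standard quotas: Arden 8.794, Brisco 4.571, Carrow 8.339, Dorne 9.248, Eskel 14.513, Farrow 4.597, Galen 7.938.
Lower quotas: Arden 8, Brisco 4, Carrow 8, Dorne 9, Eskel 14, Farrow 4, Galen 7 (sum 54, leaving 4 seats).
Remainders in descending order: Galen 0.938, Arden 0.794, Farrow 0.597, Brisco 0.571, Eskel 0.513, Carrow 0.339, Dorne 0.248.
Largest remainders: Galen, Arden, Farrow, Brisco receive the extra seats.

Arden: 9; Brisco: 5; Carrow: 8; Dorne: 9; Eskel: 14; Farrow: 5; Galen: 8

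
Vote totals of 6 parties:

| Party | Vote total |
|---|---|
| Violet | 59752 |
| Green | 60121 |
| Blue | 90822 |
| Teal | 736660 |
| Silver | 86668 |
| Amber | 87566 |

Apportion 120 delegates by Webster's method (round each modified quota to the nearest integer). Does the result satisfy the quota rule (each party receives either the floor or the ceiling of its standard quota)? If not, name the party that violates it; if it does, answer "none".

Standard quotas: Violet 6.393, Green 6.432, Blue 9.717, Teal 78.816, Silver 9.273, Amber 9.369.
Webster allocation: Violet 6, Green 6, Blue 10, Teal 80, Silver 9, Amber 9.
Teal has quota 78.816 (lower 78, upper 79) but receives 80 — outside the quota interval.

Teal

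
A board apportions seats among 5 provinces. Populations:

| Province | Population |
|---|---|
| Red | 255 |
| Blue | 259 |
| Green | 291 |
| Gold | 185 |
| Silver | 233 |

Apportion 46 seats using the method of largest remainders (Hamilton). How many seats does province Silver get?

9

The standard divisor is 1223/46 ≈ 26.587.
Standard quotas: Red 9.591, Blue 9.742, Green 10.945, Gold 6.958, Silver 8.764.
Lower quotas: Red 9, Blue 9, Green 10, Gold 6, Silver 8 (sum 42, leaving 4 seats).
Remainders in descending order: Gold 0.958, Green 0.945, Silver 0.764, Blue 0.742, Red 0.591.
Largest remainders: Gold, Green, Silver, Blue receive the extra seats.
Silver receives 9.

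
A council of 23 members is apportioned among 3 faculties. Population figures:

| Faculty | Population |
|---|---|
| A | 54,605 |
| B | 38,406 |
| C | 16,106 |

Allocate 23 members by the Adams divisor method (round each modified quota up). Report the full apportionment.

Standard divisor 109117/23 ≈ 4744.217; standard quotas: A 11.510, B 8.095, C 3.395.
Rounding up gives 12, 9, 4 = 25 seats, so the divisor must be adjusted.
With modified divisor 5200: modified quotas A 10.501, B 7.386, C 3.097.
Rounding up: A 11, B 8, C 4 (total 23).

A: 11, B: 8, C: 4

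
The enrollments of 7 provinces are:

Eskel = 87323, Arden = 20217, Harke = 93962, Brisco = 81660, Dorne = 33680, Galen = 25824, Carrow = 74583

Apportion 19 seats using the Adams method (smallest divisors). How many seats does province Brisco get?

4

Standard divisor 417249/19 ≈ 21960.474; standard quotas: Eskel 3.976, Arden 0.921, Harke 4.279, Brisco 3.718, Dorne 1.534, Galen 1.176, Carrow 3.396.
Rounding up gives 4, 1, 5, 4, 2, 2, 4 = 22 seats, so the divisor must be adjusted.
With modified divisor 26500: modified quotas Eskel 3.295, Arden 0.763, Harke 3.546, Brisco 3.082, Dorne 1.271, Galen 0.974, Carrow 2.814.
Rounding up: Eskel 4, Arden 1, Harke 4, Brisco 4, Dorne 2, Galen 1, Carrow 3 (total 19).
Brisco receives 4.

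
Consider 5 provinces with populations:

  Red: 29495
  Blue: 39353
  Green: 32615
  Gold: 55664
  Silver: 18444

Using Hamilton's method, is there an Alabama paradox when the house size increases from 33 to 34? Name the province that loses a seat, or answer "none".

Silver

At 33 seats: Red 6, Blue 7, Green 6, Gold 10, Silver 4.
At 34 seats: Red 6, Blue 8, Green 6, Gold 11, Silver 3.
Silver drops from 4 to 3.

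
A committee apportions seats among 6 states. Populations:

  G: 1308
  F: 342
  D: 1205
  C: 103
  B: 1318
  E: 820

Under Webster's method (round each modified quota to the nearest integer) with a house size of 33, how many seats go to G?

Standard divisor 5096/33 ≈ 154.424; standard quotas: G 8.470, F 2.215, D 7.803, C 0.667, B 8.535, E 5.310.
Rounding to the nearest integer gives G 8, F 2, D 8, C 1, B 9, E 5 — total 33, matching the house size, so no adjustment is needed.
G receives 8.

8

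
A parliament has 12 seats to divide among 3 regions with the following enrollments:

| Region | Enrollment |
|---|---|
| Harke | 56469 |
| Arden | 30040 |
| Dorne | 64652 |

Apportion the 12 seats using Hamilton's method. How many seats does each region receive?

The standard divisor is 151161/12 ≈ 12596.75.
Standard quotas: Harke 4.4828, Arden 2.3847, Dorne 5.1324.
Lower quotas: Harke 4, Arden 2, Dorne 5 (sum 11, leaving 1 seat).
Remainders in descending order: Harke 0.4828, Arden 0.3847, Dorne 0.1324.
Largest remainder: Harke receives the extra seat.

Harke=5; Arden=2; Dorne=5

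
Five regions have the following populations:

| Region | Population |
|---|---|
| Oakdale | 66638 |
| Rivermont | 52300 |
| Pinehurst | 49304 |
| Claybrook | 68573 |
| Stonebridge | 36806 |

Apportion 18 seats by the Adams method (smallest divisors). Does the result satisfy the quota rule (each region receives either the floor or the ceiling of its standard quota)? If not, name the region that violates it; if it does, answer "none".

Standard quotas: Oakdale 4.384, Rivermont 3.441, Pinehurst 3.243, Claybrook 4.511, Stonebridge 2.421.
Adams allocation: Oakdale 4, Rivermont 4, Pinehurst 3, Claybrook 4, Stonebridge 3.
Every allocation lies between the lower and upper quota.

none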